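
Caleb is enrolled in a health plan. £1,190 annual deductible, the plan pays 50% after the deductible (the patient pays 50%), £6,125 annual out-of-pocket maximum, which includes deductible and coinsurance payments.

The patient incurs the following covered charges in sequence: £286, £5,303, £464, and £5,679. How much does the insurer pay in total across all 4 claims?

Claim 1 — £286: all of it applies to the deductible. Cost to patient: £286. OOP to date £286. Insurer: £286 − £286 = £0.
Claim 2 — £5,303: deductible takes £904, £4,399 remains; coinsurance £4,399 × 50% = £2,199.50. Patient pays £3,103.50; OOP now £3,389.50. Plan pays £5,303 − £3,103.50 = £2,199.50.
Claim 3 — £464: deductible already satisfied, so patient's share is 50% × £464 = £232. Cost to patient: £232. OOP to date £3,621.50. Plan pays £464 − £232 = £232.
Claim 4 — £5,679: 50% coinsurance on £5,679 = £2,839.50. OOP would hit £6,461 > £6,125, so the cap limits the patient to £6,125 − £3,621.50 = £2,503.50. Insurer: £5,679 − £2,503.50 = £3,175.50.
Insurer total: £0 + £2,199.50 + £232 + £3,175.50 = £5,607.

£5,607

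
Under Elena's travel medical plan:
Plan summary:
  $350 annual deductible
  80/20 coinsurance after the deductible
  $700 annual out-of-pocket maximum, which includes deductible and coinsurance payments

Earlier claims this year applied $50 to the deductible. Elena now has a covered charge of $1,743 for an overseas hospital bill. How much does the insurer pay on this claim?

Deductible still to meet: $350 − $50 = $300.
After the $300 deductible portion, $1,743 − $300 = $1,443 is subject to coinsurance.
Coinsurance: $1,443 × 20% = $288.60.
Traveler responsibility before any cap: $300 + $288.60 = $588.60.
Year-to-date out-of-pocket becomes $50 + $588.60 = $638.60, still under the $700 maximum, so no cap applies.
Insurer pays the balance: $1,743 − $588.60 = $1,154.40.

$1,154.40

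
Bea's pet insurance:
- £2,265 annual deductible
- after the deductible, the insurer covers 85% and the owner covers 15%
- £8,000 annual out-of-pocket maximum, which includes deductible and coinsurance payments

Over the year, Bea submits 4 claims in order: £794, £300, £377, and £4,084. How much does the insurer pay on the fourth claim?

£2,796.50

Claim 1 — £794: fully absorbed by the deductible. Owner pays £794; OOP now £794. Plan pays £794 − £794 = £0.
Claim 2 — £300: entire amount goes to the deductible. Owner owes £300 (running OOP £1,094). Plan pays £300 − £300 = £0.
Claim 3 — £377: entire amount goes to the deductible. Owner owes £377 (running OOP £1,471). Plan pays £377 − £377 = £0.
Claim 4 — £4,084: £794 to deductible, leaving £3,290; coinsurance £3,290 × 15% = £493.50. Owner pays £1,287.50; OOP now £2,758.50. Plan pays £4,084 − £1,287.50 = £2,796.50.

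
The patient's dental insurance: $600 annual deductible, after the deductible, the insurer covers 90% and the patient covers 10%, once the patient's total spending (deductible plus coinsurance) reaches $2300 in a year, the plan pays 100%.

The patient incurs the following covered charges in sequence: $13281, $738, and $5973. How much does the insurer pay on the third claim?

Bill 1, $13281: $600 finishes the deductible; $12681 goes to coinsurance; 10% of $12681 = $1268.10. Cost to patient: $1868.10. OOP to date $1868.10. Plan pays $13281 − $1868.10 = $11412.90.
Bill 2, $738: deductible met; 10% of $738 = $73.80. Patient owes $73.80 (running OOP $1941.90). Insurer: $738 − $73.80 = $664.20.
Bill 3, $5973: deductible met; 10% of $5973 = $597.30. OOP would hit $2539.20 > $2300, so the cap limits the patient to $2300 − $1941.90 = $358.10. Insurer: $5973 − $358.10 = $5614.90.

$5614.90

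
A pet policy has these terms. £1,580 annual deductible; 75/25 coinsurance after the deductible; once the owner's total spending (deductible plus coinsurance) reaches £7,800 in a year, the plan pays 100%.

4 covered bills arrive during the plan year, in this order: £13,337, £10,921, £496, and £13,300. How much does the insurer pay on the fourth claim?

Claim 1 — £13,337: £1,580 to deductible, leaving £11,757; 25% of £11,757 = £2,939.25. Owner owes £4,519.25 (running OOP £4,519.25). Plan pays £13,337 − £4,519.25 = £8,817.75.
Claim 2 — £10,921: deductible already satisfied, so owner's share is 25% × £10,921 = £2,730.25. Owner owes £2,730.25 (running OOP £7,249.50). Insurer: £10,921 − £2,730.25 = £8,190.75.
Claim 3 — £496: deductible already satisfied, so owner's share is 25% × £496 = £124. Owner owes £124 (running OOP £7,373.50). Insurer: £496 − £124 = £372.
Claim 4 — £13,300: deductible met; 25% of £13,300 = £3,325. Adding that to £7,373.50 gives £10,698.50, past the £7,800 cap; owner pays only £7,800 − £7,373.50 = £426.50. Plan pays £13,300 − £426.50 = £12,873.50.

£12,873.50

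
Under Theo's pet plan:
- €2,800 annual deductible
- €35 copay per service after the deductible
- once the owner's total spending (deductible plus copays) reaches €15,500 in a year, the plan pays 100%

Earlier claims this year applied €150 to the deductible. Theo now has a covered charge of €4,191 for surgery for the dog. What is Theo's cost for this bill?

Deductible still to meet: €2,800 − €150 = €2,650.
That leaves €4,191 − €2,650 = €1,541 for the copay.
Copay on this service: €35.
Owner responsibility before any cap: €2,650 + €35 = €2,685.
Year-to-date out-of-pocket becomes €150 + €2,685 = €2,835, still under the €15,500 maximum, so no cap applies.

€2,685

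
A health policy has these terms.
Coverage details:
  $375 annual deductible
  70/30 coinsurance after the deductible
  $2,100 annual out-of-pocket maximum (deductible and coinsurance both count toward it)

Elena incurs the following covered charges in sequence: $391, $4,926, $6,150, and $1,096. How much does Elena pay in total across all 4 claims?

Claim 1 ($391): $375 to deductible, leaving $16; 30% of $16 = $4.80. Cost to patient: $379.80. OOP to date $379.80.
Claim 2 ($4,926): 30% coinsurance on $4,926 = $1,477.80. Patient pays $1,477.80; OOP now $1,857.60.
Claim 3 ($6,150): deductible already satisfied, so patient's share is 30% × $6,150 = $1,845. OOP would hit $3,702.60 > $2,100, so the cap limits the patient to $2,100 − $1,857.60 = $242.40.
Claim 4 ($1,096): 30% coinsurance on $1,096 = $328.80. That would push OOP to $2,428.80, over the $2,100 cap, so patient pays $2,100 − $2,100 = $0.
Total paid by the patient: $379.80 + $1,477.80 + $242.40 + $0 = $2,100.

$2,100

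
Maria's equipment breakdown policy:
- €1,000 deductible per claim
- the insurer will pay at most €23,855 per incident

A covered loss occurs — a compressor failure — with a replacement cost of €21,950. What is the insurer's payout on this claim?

Less the €1,000 deductible: €21,950 − €1,000 = €20,950.
€20,950 ≤ €23,855, so the limit doesn't bind; insurer pays €20,950.

€20,950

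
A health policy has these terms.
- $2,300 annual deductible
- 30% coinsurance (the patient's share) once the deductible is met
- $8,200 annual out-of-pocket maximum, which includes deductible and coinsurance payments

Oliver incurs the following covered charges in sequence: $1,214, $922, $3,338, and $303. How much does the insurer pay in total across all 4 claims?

Claim 1 ($1,214): fully absorbed by the deductible. Patient owes $1,214 (running OOP $1,214). Insurer: $1,214 − $1,214 = $0.
Claim 2 ($922): all of it applies to the deductible. Patient pays $922; OOP now $2,136. Insurer: $922 − $922 = $0.
Claim 3 ($3,338): $164 to deductible, leaving $3,174; coinsurance $3,174 × 30% = $952.20. Patient owes $1,116.20 (running OOP $3,252.20). Insurer: $3,338 − $1,116.20 = $2,221.80.
Claim 4 ($303): deductible already satisfied, so patient's share is 30% × $303 = $90.90. Patient pays $90.90; OOP now $3,343.10. Insurer: $303 − $90.90 = $212.10.
Insurer total: $0 + $0 + $2,221.80 + $212.10 = $2,433.90.

$2,433.90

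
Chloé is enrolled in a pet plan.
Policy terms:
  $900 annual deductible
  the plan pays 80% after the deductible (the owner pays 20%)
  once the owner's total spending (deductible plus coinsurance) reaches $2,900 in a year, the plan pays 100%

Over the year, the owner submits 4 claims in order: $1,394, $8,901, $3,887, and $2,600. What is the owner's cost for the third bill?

$121

Bill 1, $1,394: $900 finishes the deductible; $494 goes to coinsurance; coinsurance $494 × 20% = $98.80. Owner pays $998.80; OOP now $998.80.
Bill 2, $8,901: 20% coinsurance on $8,901 = $1,780.20. Owner owes $1,780.20 (running OOP $2,779).
Bill 3, $3,887: 20% coinsurance on $3,887 = $777.40. OOP would hit $3,556.40 > $2,900, so the cap limits the owner to $2,900 − $2,779 = $121.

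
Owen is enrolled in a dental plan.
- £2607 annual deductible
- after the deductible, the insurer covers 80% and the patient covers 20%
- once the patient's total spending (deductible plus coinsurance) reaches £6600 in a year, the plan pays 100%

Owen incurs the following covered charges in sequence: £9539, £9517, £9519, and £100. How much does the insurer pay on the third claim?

Claim 1 — £9539: £2607 finishes the deductible; £6932 goes to coinsurance; patient's 20% is £1386.40. Patient pays £3993.40; OOP now £3993.40. Plan pays £9539 − £3993.40 = £5545.60.
Claim 2 — £9517: deductible already satisfied, so patient's share is 20% × £9517 = £1903.40. Patient owes £1903.40 (running OOP £5896.80). Insurer: £9517 − £1903.40 = £7613.60.
Claim 3 — £9519: deductible met; 20% of £9519 = £1903.80. That would push OOP to £7800.60, over the £6600 cap, so patient pays £6600 − £5896.80 = £703.20. Plan pays £9519 − £703.20 = £8815.80.

£8815.80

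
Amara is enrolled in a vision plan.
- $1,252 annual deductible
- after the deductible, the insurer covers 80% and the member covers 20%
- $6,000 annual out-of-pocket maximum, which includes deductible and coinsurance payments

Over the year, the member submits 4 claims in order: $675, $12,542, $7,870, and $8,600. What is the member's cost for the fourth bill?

$781

Claim 1 — $675: fully absorbed by the deductible. Member pays $675; OOP now $675.
Claim 2 — $12,542: deductible takes $577, $11,965 remains; 20% of $11,965 = $2,393. Member pays $2,970; OOP now $3,645.
Claim 3 — $7,870: deductible met; 20% of $7,870 = $1,574. Member pays $1,574; OOP now $5,219.
Claim 4 — $8,600: deductible met; 20% of $8,600 = $1,720. Adding that to $5,219 gives $6,939, past the $6,000 cap; member pays only $6,000 − $5,219 = $781.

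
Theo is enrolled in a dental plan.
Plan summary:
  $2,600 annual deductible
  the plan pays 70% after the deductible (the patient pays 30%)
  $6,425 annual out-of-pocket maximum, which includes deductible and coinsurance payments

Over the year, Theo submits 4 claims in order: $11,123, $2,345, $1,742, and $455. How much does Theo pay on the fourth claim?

$42

Claim 1 ($11,123): deductible takes $2,600, $8,523 remains; coinsurance $8,523 × 30% = $2,556.90. Patient owes $5,156.90 (running OOP $5,156.90).
Claim 2 ($2,345): deductible already satisfied, so patient's share is 30% × $2,345 = $703.50. Patient pays $703.50; OOP now $5,860.40.
Claim 3 ($1,742): 30% coinsurance on $1,742 = $522.60. Patient pays $522.60; OOP now $6,383.
Claim 4 ($455): deductible met; 30% of $455 = $136.50. Adding that to $6,383 gives $6,519.50, past the $6,425 cap; patient pays only $6,425 − $6,383 = $42.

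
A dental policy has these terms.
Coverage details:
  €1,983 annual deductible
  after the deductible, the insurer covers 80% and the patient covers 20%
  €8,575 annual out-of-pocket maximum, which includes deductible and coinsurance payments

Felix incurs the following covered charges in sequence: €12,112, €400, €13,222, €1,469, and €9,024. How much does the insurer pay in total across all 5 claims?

Claim 1 — €12,112: deductible takes €1,983, €10,129 remains; patient's 20% is €2,025.80. Cost to patient: €4,008.80. OOP to date €4,008.80. Plan pays €12,112 − €4,008.80 = €8,103.20.
Claim 2 — €400: deductible met; 20% of €400 = €80. Patient pays €80; OOP now €4,088.80. Insurer: €400 − €80 = €320.
Claim 3 — €13,222: 20% coinsurance on €13,222 = €2,644.40. Patient pays €2,644.40; OOP now €6,733.20. Plan pays €13,222 − €2,644.40 = €10,577.60.
Claim 4 — €1,469: 20% coinsurance on €1,469 = €293.80. Patient pays €293.80; OOP now €7,027. Insurer: €1,469 − €293.80 = €1,175.20.
Claim 5 — €9,024: 20% coinsurance on €9,024 = €1,804.80. OOP would hit €8,831.80 > €8,575, so the cap limits the patient to €8,575 − €7,027 = €1,548. Plan pays €9,024 − €1,548 = €7,476.
Insurer total = bills − patient's total = €36,227 − €8,575 = €27,652.

€27,652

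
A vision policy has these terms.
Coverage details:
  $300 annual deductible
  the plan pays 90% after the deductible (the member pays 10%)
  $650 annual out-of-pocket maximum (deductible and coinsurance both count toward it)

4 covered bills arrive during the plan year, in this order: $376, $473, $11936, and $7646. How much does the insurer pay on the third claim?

Claim 1 — $376: deductible takes $300, $76 remains; member's 10% is $7.60. Cost to member: $307.60. OOP to date $307.60. Insurer: $376 − $307.60 = $68.40.
Claim 2 — $473: deductible already satisfied, so member's share is 10% × $473 = $47.30. Cost to member: $47.30. OOP to date $354.90. Plan pays $473 − $47.30 = $425.70.
Claim 3 — $11936: deductible already satisfied, so member's share is 10% × $11936 = $1193.60. OOP would hit $1548.50 > $650, so the cap limits the member to $650 − $354.90 = $295.10. Plan pays $11936 − $295.10 = $11640.90.

$11640.90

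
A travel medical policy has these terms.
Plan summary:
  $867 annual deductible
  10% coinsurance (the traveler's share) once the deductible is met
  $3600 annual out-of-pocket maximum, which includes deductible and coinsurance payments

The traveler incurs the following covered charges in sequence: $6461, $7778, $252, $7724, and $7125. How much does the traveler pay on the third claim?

#1 ($6461): $867 finishes the deductible; $5594 goes to coinsurance; 10% of $5594 = $559.40. Cost to traveler: $1426.40. OOP to date $1426.40.
#2 ($7778): deductible already satisfied, so traveler's share is 10% × $7778 = $777.80. Traveler owes $777.80 (running OOP $2204.20).
#3 ($252): deductible already satisfied, so traveler's share is 10% × $252 = $25.20. Cost to traveler: $25.20. OOP to date $2229.40.

$25.20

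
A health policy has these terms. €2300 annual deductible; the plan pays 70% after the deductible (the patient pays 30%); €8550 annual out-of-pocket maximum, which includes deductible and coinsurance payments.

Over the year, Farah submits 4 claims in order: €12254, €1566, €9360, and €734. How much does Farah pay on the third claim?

Bill 1, €12254: €2300 to deductible, leaving €9954; 30% of €9954 = €2986.20. Patient pays €5286.20; OOP now €5286.20.
Bill 2, €1566: deductible already satisfied, so patient's share is 30% × €1566 = €469.80. Patient owes €469.80 (running OOP €5756).
Bill 3, €9360: deductible already satisfied, so patient's share is 30% × €9360 = €2808. OOP would hit €8564 > €8550, so the cap limits the patient to €8550 − €5756 = €2794.

€2794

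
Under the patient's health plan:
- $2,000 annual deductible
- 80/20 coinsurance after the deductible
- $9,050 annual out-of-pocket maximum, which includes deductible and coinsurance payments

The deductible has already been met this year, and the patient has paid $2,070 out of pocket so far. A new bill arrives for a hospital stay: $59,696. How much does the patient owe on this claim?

The deductible is already satisfied, so the full bill goes to coinsurance.
Patient's 20% share of $59,696 is $11,939.20.
Adding $11,939.20 to the $2,070 already spent would give $14,009.20, which exceeds the $9,050 cap; the patient pays just $9,050 − $2,070 = $6,980.

$6,980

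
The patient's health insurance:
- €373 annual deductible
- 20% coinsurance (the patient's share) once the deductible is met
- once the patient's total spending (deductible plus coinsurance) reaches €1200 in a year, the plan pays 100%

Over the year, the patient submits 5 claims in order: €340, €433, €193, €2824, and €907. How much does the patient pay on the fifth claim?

Claim 1 (€340): all of it applies to the deductible. Cost to patient: €340. OOP to date €340.
Claim 2 (€433): deductible takes €33, €400 remains; coinsurance €400 × 20% = €80. Cost to patient: €113. OOP to date €453.
Claim 3 (€193): deductible already satisfied, so patient's share is 20% × €193 = €38.60. Patient pays €38.60; OOP now €491.60.
Claim 4 (€2824): deductible already satisfied, so patient's share is 20% × €2824 = €564.80. Patient owes €564.80 (running OOP €1056.40).
Claim 5 (€907): deductible already satisfied, so patient's share is 20% × €907 = €181.40. Adding that to €1056.40 gives €1237.80, past the €1200 cap; patient pays only €1200 − €1056.40 = €143.60.

€143.60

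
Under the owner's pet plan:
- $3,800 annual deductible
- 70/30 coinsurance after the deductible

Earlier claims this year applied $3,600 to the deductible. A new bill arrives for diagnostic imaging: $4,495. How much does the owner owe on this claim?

$1,488.50

Deductible still to meet: $3,800 − $3,600 = $200.
That leaves $4,495 − $200 = $4,295 for coinsurance.
Coinsurance: $4,295 × 30% = $1,288.50.
So the owner owes $200 + $1,288.50 = $1,488.50.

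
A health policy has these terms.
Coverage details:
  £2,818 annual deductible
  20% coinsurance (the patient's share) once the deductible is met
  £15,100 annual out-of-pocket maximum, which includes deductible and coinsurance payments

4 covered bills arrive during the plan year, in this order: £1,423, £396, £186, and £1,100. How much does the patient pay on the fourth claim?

£870.40

Claim 1 — £1,423: fully absorbed by the deductible. Patient pays £1,423; OOP now £1,423.
Claim 2 — £396: all of it applies to the deductible. Patient pays £396; OOP now £1,819.
Claim 3 — £186: fully absorbed by the deductible. Patient owes £186 (running OOP £2,005).
Claim 4 — £1,100: deductible takes £813, £287 remains; coinsurance £287 × 20% = £57.40. Patient pays £870.40; OOP now £2,875.40.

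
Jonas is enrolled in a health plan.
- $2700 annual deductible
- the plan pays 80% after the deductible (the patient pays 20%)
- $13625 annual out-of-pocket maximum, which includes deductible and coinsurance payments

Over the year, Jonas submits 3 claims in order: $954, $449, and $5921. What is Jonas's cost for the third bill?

#1 ($954): fully absorbed by the deductible. Cost to patient: $954. OOP to date $954.
#2 ($449): entire amount goes to the deductible. Cost to patient: $449. OOP to date $1403.
#3 ($5921): deductible takes $1297, $4624 remains; coinsurance $4624 × 20% = $924.80. Patient owes $2221.80 (running OOP $3624.80).

$2221.80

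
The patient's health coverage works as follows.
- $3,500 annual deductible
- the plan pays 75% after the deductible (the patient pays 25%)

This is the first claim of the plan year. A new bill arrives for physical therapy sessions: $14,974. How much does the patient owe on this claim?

Deductible not yet touched, so the first $3,500 of the bill goes to the deductible.
After the $3,500 deductible portion, $14,974 − $3,500 = $11,474 is subject to coinsurance.
Coinsurance: $11,474 × 25% = $2,868.50.
So the patient owes $3,500 + $2,868.50 = $6,368.50.

$6,368.50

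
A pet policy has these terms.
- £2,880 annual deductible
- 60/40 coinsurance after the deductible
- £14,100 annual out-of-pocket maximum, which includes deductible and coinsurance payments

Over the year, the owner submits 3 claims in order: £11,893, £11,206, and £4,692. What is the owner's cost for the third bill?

£1,876.80

Claim 1 — £11,893: £2,880 to deductible, leaving £9,013; coinsurance £9,013 × 40% = £3,605.20. Owner owes £6,485.20 (running OOP £6,485.20).
Claim 2 — £11,206: deductible met; 40% of £11,206 = £4,482.40. Cost to owner: £4,482.40. OOP to date £10,967.60.
Claim 3 — £4,692: deductible met; 40% of £4,692 = £1,876.80. Owner pays £1,876.80; OOP now £12,844.40.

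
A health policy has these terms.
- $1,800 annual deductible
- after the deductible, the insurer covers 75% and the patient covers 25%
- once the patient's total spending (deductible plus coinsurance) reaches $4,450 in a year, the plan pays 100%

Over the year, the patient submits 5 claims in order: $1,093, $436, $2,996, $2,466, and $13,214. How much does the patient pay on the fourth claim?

Bill 1, $1,093: all of it applies to the deductible. Patient owes $1,093 (running OOP $1,093).
Bill 2, $436: fully absorbed by the deductible. Patient owes $436 (running OOP $1,529).
Bill 3, $2,996: $271 finishes the deductible; $2,725 goes to coinsurance; patient's 25% is $681.25. Patient owes $952.25 (running OOP $2,481.25).
Bill 4, $2,466: deductible met; 25% of $2,466 = $616.50. Cost to patient: $616.50. OOP to date $3,097.75.

$616.50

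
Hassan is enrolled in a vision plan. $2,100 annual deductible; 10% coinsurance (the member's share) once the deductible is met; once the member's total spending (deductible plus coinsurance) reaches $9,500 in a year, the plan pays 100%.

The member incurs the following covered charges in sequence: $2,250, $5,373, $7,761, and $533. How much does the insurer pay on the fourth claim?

$479.70

Bill 1, $2,250: deductible takes $2,100, $150 remains; coinsurance $150 × 10% = $15. Member owes $2,115 (running OOP $2,115). Plan pays $2,250 − $2,115 = $135.
Bill 2, $5,373: deductible already satisfied, so member's share is 10% × $5,373 = $537.30. Member owes $537.30 (running OOP $2,652.30). Insurer: $5,373 − $537.30 = $4,835.70.
Bill 3, $7,761: deductible met; 10% of $7,761 = $776.10. Member pays $776.10; OOP now $3,428.40. Insurer: $7,761 − $776.10 = $6,984.90.
Bill 4, $533: deductible met; 10% of $533 = $53.30. Member pays $53.30; OOP now $3,481.70. Plan pays $533 − $53.30 = $479.70.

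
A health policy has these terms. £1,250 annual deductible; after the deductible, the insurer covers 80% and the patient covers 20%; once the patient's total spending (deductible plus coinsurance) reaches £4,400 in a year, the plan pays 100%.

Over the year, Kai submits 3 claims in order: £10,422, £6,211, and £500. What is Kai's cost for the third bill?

£73.40

Claim 1 — £10,422: £1,250 finishes the deductible; £9,172 goes to coinsurance; patient's 20% is £1,834.40. Patient owes £3,084.40 (running OOP £3,084.40).
Claim 2 — £6,211: deductible met; 20% of £6,211 = £1,242.20. Patient owes £1,242.20 (running OOP £4,326.60).
Claim 3 — £500: 20% coinsurance on £500 = £100. OOP would hit £4,426.60 > £4,400, so the cap limits the patient to £4,400 − £4,326.60 = £73.40.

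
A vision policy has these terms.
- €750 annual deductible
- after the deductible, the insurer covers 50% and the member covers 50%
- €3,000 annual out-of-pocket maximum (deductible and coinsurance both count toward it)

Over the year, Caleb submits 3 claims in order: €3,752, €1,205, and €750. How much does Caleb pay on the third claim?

€146.50

#1 (€3,752): €750 finishes the deductible; €3,002 goes to coinsurance; coinsurance €3,002 × 50% = €1,501. Member owes €2,251 (running OOP €2,251).
#2 (€1,205): 50% coinsurance on €1,205 = €602.50. Cost to member: €602.50. OOP to date €2,853.50.
#3 (€750): 50% coinsurance on €750 = €375. That would push OOP to €3,228.50, over the €3,000 cap, so member pays €3,000 − €2,853.50 = €146.50.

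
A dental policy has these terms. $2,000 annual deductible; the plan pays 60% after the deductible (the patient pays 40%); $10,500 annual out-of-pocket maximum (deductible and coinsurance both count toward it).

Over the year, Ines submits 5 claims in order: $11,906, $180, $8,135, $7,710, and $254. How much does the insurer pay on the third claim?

$4,881

#1 ($11,906): $2,000 finishes the deductible; $9,906 goes to coinsurance; coinsurance $9,906 × 40% = $3,962.40. Patient pays $5,962.40; OOP now $5,962.40. Insurer: $11,906 − $5,962.40 = $5,943.60.
#2 ($180): deductible already satisfied, so patient's share is 40% × $180 = $72. Cost to patient: $72. OOP to date $6,034.40. Plan pays $180 − $72 = $108.
#3 ($8,135): deductible met; 40% of $8,135 = $3,254. Cost to patient: $3,254. OOP to date $9,288.40. Insurer: $8,135 − $3,254 = $4,881.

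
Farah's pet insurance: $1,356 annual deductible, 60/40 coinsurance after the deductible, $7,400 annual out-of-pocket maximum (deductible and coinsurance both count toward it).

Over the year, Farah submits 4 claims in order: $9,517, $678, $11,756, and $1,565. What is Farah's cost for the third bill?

#1 ($9,517): $1,356 finishes the deductible; $8,161 goes to coinsurance; 40% of $8,161 = $3,264.40. Cost to owner: $4,620.40. OOP to date $4,620.40.
#2 ($678): deductible already satisfied, so owner's share is 40% × $678 = $271.20. Cost to owner: $271.20. OOP to date $4,891.60.
#3 ($11,756): deductible already satisfied, so owner's share is 40% × $11,756 = $4,702.40. Adding that to $4,891.60 gives $9,594, past the $7,400 cap; owner pays only $7,400 − $4,891.60 = $2,508.40.

$2,508.40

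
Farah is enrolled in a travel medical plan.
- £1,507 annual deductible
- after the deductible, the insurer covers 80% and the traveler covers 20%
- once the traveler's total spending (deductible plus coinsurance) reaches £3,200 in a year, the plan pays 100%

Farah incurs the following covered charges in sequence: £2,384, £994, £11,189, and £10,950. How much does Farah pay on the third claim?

Bill 1, £2,384: £1,507 finishes the deductible; £877 goes to coinsurance; 20% of £877 = £175.40. Cost to traveler: £1,682.40. OOP to date £1,682.40.
Bill 2, £994: deductible met; 20% of £994 = £198.80. Traveler pays £198.80; OOP now £1,881.20.
Bill 3, £11,189: deductible met; 20% of £11,189 = £2,237.80. Adding that to £1,881.20 gives £4,119, past the £3,200 cap; traveler pays only £3,200 − £1,881.20 = £1,318.80.

£1,318.80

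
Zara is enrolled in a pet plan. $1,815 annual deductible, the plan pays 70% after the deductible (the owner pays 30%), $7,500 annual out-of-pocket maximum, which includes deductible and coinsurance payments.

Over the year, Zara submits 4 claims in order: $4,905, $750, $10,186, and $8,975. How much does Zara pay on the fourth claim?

Bill 1, $4,905: $1,815 finishes the deductible; $3,090 goes to coinsurance; coinsurance $3,090 × 30% = $927. Cost to owner: $2,742. OOP to date $2,742.
Bill 2, $750: deductible already satisfied, so owner's share is 30% × $750 = $225. Owner owes $225 (running OOP $2,967).
Bill 3, $10,186: 30% coinsurance on $10,186 = $3,055.80. Owner pays $3,055.80; OOP now $6,022.80.
Bill 4, $8,975: deductible met; 30% of $8,975 = $2,692.50. OOP would hit $8,715.30 > $7,500, so the cap limits the owner to $7,500 − $6,022.80 = $1,477.20.

$1,477.20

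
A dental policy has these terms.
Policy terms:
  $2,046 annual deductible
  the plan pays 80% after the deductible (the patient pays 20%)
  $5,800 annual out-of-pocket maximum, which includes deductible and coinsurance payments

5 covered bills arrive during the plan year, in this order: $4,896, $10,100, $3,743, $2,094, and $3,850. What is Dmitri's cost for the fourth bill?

Bill 1, $4,896: $2,046 to deductible, leaving $2,850; 20% of $2,850 = $570. Patient owes $2,616 (running OOP $2,616).
Bill 2, $10,100: deductible already satisfied, so patient's share is 20% × $10,100 = $2,020. Patient pays $2,020; OOP now $4,636.
Bill 3, $3,743: deductible met; 20% of $3,743 = $748.60. Patient owes $748.60 (running OOP $5,384.60).
Bill 4, $2,094: 20% coinsurance on $2,094 = $418.80. Adding that to $5,384.60 gives $5,803.40, past the $5,800 cap; patient pays only $5,800 − $5,384.60 = $415.40.

$415.40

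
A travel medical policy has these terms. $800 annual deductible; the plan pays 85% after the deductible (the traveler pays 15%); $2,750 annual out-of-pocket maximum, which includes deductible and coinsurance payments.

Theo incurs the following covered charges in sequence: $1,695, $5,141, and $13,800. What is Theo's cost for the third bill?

$1,044.60

#1 ($1,695): deductible takes $800, $895 remains; 15% of $895 = $134.25. Cost to traveler: $934.25. OOP to date $934.25.
#2 ($5,141): deductible met; 15% of $5,141 = $771.15. Traveler owes $771.15 (running OOP $1,705.40).
#3 ($13,800): deductible already satisfied, so traveler's share is 15% × $13,800 = $2,070. Adding that to $1,705.40 gives $3,775.40, past the $2,750 cap; traveler pays only $2,750 − $1,705.40 = $1,044.60.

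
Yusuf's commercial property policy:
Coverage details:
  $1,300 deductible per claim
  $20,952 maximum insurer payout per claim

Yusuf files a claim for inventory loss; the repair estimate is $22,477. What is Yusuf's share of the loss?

Less the $1,300 deductible: $22,477 − $1,300 = $21,177.
The $20,952 per-incident cap binds; insurer pays $20,952.
The business bears the rest of the original loss: $22,477 − $20,952 = $1,525.

$1,525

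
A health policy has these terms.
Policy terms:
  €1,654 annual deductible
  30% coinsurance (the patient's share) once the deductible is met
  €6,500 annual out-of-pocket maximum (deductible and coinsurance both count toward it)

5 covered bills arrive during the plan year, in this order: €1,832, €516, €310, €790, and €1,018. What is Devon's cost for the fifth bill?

€305.40

#1 (€1,832): deductible takes €1,654, €178 remains; 30% of €178 = €53.40. Cost to patient: €1,707.40. OOP to date €1,707.40.
#2 (€516): 30% coinsurance on €516 = €154.80. Cost to patient: €154.80. OOP to date €1,862.20.
#3 (€310): 30% coinsurance on €310 = €93. Patient owes €93 (running OOP €1,955.20).
#4 (€790): deductible met; 30% of €790 = €237. Patient owes €237 (running OOP €2,192.20).
#5 (€1,018): deductible met; 30% of €1,018 = €305.40. Patient pays €305.40; OOP now €2,497.60.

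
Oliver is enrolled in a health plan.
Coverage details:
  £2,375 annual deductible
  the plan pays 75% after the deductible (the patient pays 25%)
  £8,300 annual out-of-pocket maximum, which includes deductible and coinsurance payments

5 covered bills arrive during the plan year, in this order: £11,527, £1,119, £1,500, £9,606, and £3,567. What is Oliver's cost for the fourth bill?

£2,401.50

Claim 1 — £11,527: deductible takes £2,375, £9,152 remains; patient's 25% is £2,288. Patient pays £4,663; OOP now £4,663.
Claim 2 — £1,119: deductible met; 25% of £1,119 = £279.75. Patient pays £279.75; OOP now £4,942.75.
Claim 3 — £1,500: 25% coinsurance on £1,500 = £375. Cost to patient: £375. OOP to date £5,317.75.
Claim 4 — £9,606: 25% coinsurance on £9,606 = £2,401.50. Patient pays £2,401.50; OOP now £7,719.25.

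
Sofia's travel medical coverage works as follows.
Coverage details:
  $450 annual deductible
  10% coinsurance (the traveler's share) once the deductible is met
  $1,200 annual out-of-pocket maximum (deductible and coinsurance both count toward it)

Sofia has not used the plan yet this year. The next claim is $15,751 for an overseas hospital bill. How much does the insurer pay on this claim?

$14,551

The full $450 deductible is still open; $450 of this bill applies to it.
That leaves $15,751 − $450 = $15,301 for coinsurance.
Coinsurance: $15,301 × 10% = $1,530.10.
Traveler responsibility before any cap: $450 + $1,530.10 = $1,980.10.
That would bring total out-of-pocket to $1,980.10, past the $1,200 cap. The traveler is capped at $1,200 − $0 = $1,200 on this claim.
The plan picks up $15,751 − $1,200 = $14,551.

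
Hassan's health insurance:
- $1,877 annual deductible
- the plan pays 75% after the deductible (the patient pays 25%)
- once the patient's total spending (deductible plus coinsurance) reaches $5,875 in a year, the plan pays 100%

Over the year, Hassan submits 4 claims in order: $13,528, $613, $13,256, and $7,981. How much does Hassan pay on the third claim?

Claim 1 — $13,528: $1,877 to deductible, leaving $11,651; 25% of $11,651 = $2,912.75. Cost to patient: $4,789.75. OOP to date $4,789.75.
Claim 2 — $613: deductible met; 25% of $613 = $153.25. Patient pays $153.25; OOP now $4,943.
Claim 3 — $13,256: 25% coinsurance on $13,256 = $3,314. Adding that to $4,943 gives $8,257, past the $5,875 cap; patient pays only $5,875 − $4,943 = $932.

$932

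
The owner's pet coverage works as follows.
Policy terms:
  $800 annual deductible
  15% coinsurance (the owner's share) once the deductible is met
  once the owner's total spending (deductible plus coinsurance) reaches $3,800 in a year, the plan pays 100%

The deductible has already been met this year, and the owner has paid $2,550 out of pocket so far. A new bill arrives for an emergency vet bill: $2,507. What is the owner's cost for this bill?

The deductible is already satisfied, so the full bill goes to coinsurance.
Coinsurance: $2,507 × 15% = $376.05.
Total out-of-pocket so far would be $2,550 + $376.05 = $2,926.05, below the $3,800 cap — no reduction.

$376.05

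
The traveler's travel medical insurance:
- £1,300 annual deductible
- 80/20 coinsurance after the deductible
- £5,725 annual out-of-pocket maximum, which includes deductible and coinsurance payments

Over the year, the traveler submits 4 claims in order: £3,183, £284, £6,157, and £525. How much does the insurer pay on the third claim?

£4,925.60

#1 (£3,183): deductible takes £1,300, £1,883 remains; coinsurance £1,883 × 20% = £376.60. Traveler pays £1,676.60; OOP now £1,676.60. Insurer: £3,183 − £1,676.60 = £1,506.40.
#2 (£284): deductible met; 20% of £284 = £56.80. Traveler pays £56.80; OOP now £1,733.40. Insurer: £284 − £56.80 = £227.20.
#3 (£6,157): deductible met; 20% of £6,157 = £1,231.40. Traveler pays £1,231.40; OOP now £2,964.80. Plan pays £6,157 − £1,231.40 = £4,925.60.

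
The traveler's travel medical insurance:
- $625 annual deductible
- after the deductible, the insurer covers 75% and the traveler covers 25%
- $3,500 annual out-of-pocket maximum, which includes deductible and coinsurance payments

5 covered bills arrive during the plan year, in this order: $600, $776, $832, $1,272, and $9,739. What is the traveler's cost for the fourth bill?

$318

Bill 1, $600: entire amount goes to the deductible. Cost to traveler: $600. OOP to date $600.
Bill 2, $776: $25 to deductible, leaving $751; coinsurance $751 × 25% = $187.75. Cost to traveler: $212.75. OOP to date $812.75.
Bill 3, $832: deductible met; 25% of $832 = $208. Traveler pays $208; OOP now $1,020.75.
Bill 4, $1,272: 25% coinsurance on $1,272 = $318. Cost to traveler: $318. OOP to date $1,338.75.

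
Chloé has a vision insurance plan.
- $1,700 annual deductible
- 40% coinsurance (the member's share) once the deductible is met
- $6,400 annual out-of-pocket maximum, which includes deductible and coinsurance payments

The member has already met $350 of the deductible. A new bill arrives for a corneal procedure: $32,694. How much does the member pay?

$6,050

Remaining deductible: $1,700 − $350 = $1,350.
That leaves $32,694 − $1,350 = $31,344 for coinsurance.
Member's 40% share of $31,344 is $12,537.60.
So the member owes $1,350 + $12,537.60 = $13,887.60 before any cap.
Year-to-date out-of-pocket would reach $350 + $13,887.60 = $14,237.60, above the $6,400 maximum, so the member pays only $6,400 − $350 = $6,050.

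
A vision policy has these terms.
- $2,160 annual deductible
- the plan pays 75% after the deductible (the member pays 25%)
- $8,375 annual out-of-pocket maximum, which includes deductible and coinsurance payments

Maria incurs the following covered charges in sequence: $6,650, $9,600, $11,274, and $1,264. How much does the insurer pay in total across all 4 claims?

$20,413

Bill 1, $6,650: deductible takes $2,160, $4,490 remains; 25% of $4,490 = $1,122.50. Member pays $3,282.50; OOP now $3,282.50. Plan pays $6,650 − $3,282.50 = $3,367.50.
Bill 2, $9,600: deductible already satisfied, so member's share is 25% × $9,600 = $2,400. Cost to member: $2,400. OOP to date $5,682.50. Insurer: $9,600 − $2,400 = $7,200.
Bill 3, $11,274: 25% coinsurance on $11,274 = $2,818.50. That would push OOP to $8,501, over the $8,375 cap, so member pays $8,375 − $5,682.50 = $2,692.50. Insurer: $11,274 − $2,692.50 = $8,581.50.
Bill 4, $1,264: deductible met; 25% of $1,264 = $316. OOP would hit $8,691 > $8,375, so the cap limits the member to $8,375 − $8,375 = $0. Insurer: $1,264 − $0 = $1,264.
Insurer total = bills − member's total = $28,788 − $8,375 = $20,413.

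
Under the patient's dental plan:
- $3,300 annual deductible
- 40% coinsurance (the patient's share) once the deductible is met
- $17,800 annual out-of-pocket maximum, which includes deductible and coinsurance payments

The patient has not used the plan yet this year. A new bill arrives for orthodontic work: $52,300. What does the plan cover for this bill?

Nothing has been paid toward the $3,300 deductible, so the first $3,300 of this charge is applied there.
After the $3,300 deductible portion, $52,300 − $3,300 = $49,000 is subject to coinsurance.
40% of $49,000 = $19,600 falls to the patient.
So the patient owes $3,300 + $19,600 = $22,900 before any cap.
Year-to-date out-of-pocket would reach $0 + $22,900 = $22,900, above the $17,800 maximum, so the patient pays only $17,800 − $0 = $17,800.
The plan picks up $52,300 − $17,800 = $34,500.

$34,500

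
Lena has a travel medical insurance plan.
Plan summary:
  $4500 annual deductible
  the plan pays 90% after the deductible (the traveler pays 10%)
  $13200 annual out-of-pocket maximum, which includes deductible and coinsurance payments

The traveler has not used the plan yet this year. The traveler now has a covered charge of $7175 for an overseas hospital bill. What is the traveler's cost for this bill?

$4767.50

The full $4500 deductible is still open; $4500 of this bill applies to it.
After the $4500 deductible portion, $7175 − $4500 = $2675 is subject to coinsurance.
Coinsurance: $2675 × 10% = $267.50.
Traveler responsibility before any cap: $4500 + $267.50 = $4767.50.
Total out-of-pocket so far would be $0 + $4767.50 = $4767.50, below the $13200 cap — no reduction.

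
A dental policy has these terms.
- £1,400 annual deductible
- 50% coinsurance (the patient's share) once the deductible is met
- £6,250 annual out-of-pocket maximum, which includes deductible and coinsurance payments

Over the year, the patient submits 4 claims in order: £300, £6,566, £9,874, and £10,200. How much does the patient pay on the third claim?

Claim 1 (£300): fully absorbed by the deductible. Patient owes £300 (running OOP £300).
Claim 2 (£6,566): £1,100 finishes the deductible; £5,466 goes to coinsurance; 50% of £5,466 = £2,733. Cost to patient: £3,833. OOP to date £4,133.
Claim 3 (£9,874): deductible met; 50% of £9,874 = £4,937. OOP would hit £9,070 > £6,250, so the cap limits the patient to £6,250 − £4,133 = £2,117.

£2,117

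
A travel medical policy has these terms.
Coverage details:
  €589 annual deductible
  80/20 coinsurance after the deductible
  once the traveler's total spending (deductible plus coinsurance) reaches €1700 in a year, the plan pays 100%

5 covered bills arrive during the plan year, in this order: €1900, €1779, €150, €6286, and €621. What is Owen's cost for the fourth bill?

Claim 1 (€1900): €589 finishes the deductible; €1311 goes to coinsurance; traveler's 20% is €262.20. Cost to traveler: €851.20. OOP to date €851.20.
Claim 2 (€1779): deductible already satisfied, so traveler's share is 20% × €1779 = €355.80. Traveler pays €355.80; OOP now €1207.
Claim 3 (€150): deductible met; 20% of €150 = €30. Traveler pays €30; OOP now €1237.
Claim 4 (€6286): deductible met; 20% of €6286 = €1257.20. OOP would hit €2494.20 > €1700, so the cap limits the traveler to €1700 − €1237 = €463.

€463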